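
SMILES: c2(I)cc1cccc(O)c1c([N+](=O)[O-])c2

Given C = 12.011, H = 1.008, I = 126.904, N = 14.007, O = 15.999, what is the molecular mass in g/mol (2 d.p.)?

315.07

Molecular formula: C10H6INO3.
M = 10×12.011 + 6×1.008 + 1×126.904 + 1×14.007 + 3×15.999 = 315.07 g/mol.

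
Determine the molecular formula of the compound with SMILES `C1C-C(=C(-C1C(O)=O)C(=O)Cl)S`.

Heavy atoms from the SMILES: 7 C, 1 Cl, 3 O, 1 S.
Implicit hydrogens by atom environment:
  4 × C: no H
  2 × C: 2 H each → 4
  2 × O: no H
  1 × C: 1 H
  1 × Cl: no H
  1 × O: 1 H
  1 × S: 1 H
  Total hydrogens = 7.
Molecular formula: C7H7ClO3S

C7H7ClO3S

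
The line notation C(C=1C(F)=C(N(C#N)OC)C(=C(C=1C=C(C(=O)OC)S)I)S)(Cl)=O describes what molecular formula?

Heavy atoms from the SMILES: 13 C, 1 Cl, 1 F, 1 I, 2 N, 4 O, 2 S.
Implicit hydrogens by atom environment:
  6 × C (aromatic): no H
  4 × C: no H
  4 × O: no H
  2 × C: 3 H each → 6
  2 × N: no H
  2 × S: 1 H each → 2
  1 × C: 1 H
  1 × Cl: no H
  1 × F: no H
  1 × I: no H
  Total hydrogens = 9.
Molecular formula: C13H9ClFIN2O4S2

C13H9ClFIN2O4S2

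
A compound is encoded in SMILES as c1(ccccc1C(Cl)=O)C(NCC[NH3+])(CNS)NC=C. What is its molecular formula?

Heavy atoms from the SMILES: 13 C, 1 Cl, 4 N, 1 O, 1 S.
Implicit hydrogens by atom environment:
  4 × C: 2 H each → 8
  4 × C (aromatic): 1 H each → 4
  3 × N: 1 H each → 3
  2 × C: no H
  2 × C (aromatic): no H
  1 × C: 1 H
  1 × Cl: no H
  1 × N (charge +1): 3 H
  1 × O: no H
  1 × S: 1 H
  Total hydrogens = 20.
Net charge +1.
Molecular formula: C13H20ClN4OS+

C13H20ClN4OS+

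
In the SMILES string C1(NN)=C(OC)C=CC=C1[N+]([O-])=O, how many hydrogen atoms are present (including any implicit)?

9

Hydrogens are implicit in SMILES; fill each atom to its normal valence:
  3 × C (aromatic): 1 H each → 3
  3 × C (aromatic): no H
  2 × O: no H
  1 × C: 3 H
  1 × N: 2 H
  1 × N: 1 H
  1 × N (charge +1): no H
  1 × O (charge -1): no H
  Total hydrogens = 9.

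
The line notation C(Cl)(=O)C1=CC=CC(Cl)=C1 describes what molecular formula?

C7H4Cl2O

Heavy atoms from the SMILES: 7 C, 2 Cl, 1 O.
Implicit hydrogens by atom environment:
  4 × C (aromatic): 1 H each → 4
  2 × C (aromatic): no H
  2 × Cl: no H
  1 × C: no H
  1 × O: no H
  Total hydrogens = 4.
Molecular formula: C7H4Cl2O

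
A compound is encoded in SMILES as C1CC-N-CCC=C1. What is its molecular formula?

C7H13N

Heavy atoms from the SMILES: 7 C, 1 N.
Implicit hydrogens by atom environment:
  5 × C: 2 H each → 10
  2 × C: 1 H each → 2
  1 × N: 1 H
  Total hydrogens = 13.
Molecular formula: C7H13N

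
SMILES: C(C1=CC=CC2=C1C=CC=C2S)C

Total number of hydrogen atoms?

12

Hydrogens are implicit in SMILES; fill each atom to its normal valence:
  6 × C (aromatic): 1 H each → 6
  4 × C (aromatic): no H
  1 × C: 3 H
  1 × C: 2 H
  1 × S: 1 H
  Total hydrogens = 12.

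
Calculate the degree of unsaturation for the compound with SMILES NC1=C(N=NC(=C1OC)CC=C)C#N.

7

Molecular formula from the SMILES: C9H10N4O.
DoU = (2C + 2 + N − H − X)/2 = (2·9 + 2 + 4 − 10 − 0)/2 = 14/2 = 7.
(Structurally: 1 ring(s) + 6 π bond(s) = 7.)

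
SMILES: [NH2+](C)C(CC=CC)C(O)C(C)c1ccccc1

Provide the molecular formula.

Heavy atoms from the SMILES: 15 C, 1 N, 1 O.
Implicit hydrogens by atom environment:
  5 × C: 1 H each → 5
  5 × C (aromatic): 1 H each → 5
  3 × C: 3 H each → 9
  1 × C: 2 H
  1 × C (aromatic): no H
  1 × N (charge +1): 2 H
  1 × O: 1 H
  Total hydrogens = 24.
Net charge +1.
Molecular formula: C15H24NO+

C15H24NO+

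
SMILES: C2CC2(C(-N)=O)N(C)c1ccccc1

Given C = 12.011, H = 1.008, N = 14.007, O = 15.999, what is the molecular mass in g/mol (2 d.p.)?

190.25

Molecular formula: C11H14N2O.
M = 11×12.011 + 14×1.008 + 2×14.007 + 1×15.999 = 190.25 g/mol.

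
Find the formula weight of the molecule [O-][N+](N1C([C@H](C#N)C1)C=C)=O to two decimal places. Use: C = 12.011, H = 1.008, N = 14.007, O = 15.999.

Molecular formula: C6H7N3O2.
M = 6×12.011 + 7×1.008 + 3×14.007 + 2×15.999 = 153.14 g/mol.

153.14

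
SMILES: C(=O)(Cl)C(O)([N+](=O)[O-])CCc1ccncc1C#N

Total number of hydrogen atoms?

Hydrogens are implicit in SMILES; fill each atom to its normal valence:
  3 × C (aromatic): 1 H each → 3
  3 × C: no H
  2 × C: 2 H each → 4
  2 × C (aromatic): no H
  2 × O: no H
  1 × Cl: no H
  1 × N (aromatic): no H
  1 × N: no H
  1 × N (charge +1): no H
  1 × O: 1 H
  1 × O (charge -1): no H
  Total hydrogens = 8.

8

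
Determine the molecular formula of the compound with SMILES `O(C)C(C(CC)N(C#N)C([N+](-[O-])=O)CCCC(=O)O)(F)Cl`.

C11H17ClFN3O5

Heavy atoms from the SMILES: 11 C, 1 Cl, 1 F, 3 N, 5 O.
Implicit hydrogens by atom environment:
  4 × C: 2 H each → 8
  3 × C: no H
  3 × O: no H
  2 × C: 3 H each → 6
  2 × C: 1 H each → 2
  2 × N: no H
  1 × Cl: no H
  1 × F: no H
  1 × N (charge +1): no H
  1 × O: 1 H
  1 × O (charge -1): no H
  Total hydrogens = 17.
Molecular formula: C11H17ClFN3O5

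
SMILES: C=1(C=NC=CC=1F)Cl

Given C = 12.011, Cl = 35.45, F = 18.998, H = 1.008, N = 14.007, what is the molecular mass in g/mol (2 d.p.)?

Molecular formula: C5H3ClFN.
M = 5×12.011 + 1×35.45 + 1×18.998 + 3×1.008 + 1×14.007 = 131.53 g/mol.

131.53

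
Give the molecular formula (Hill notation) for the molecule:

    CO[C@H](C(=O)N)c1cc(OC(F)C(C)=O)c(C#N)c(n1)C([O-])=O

C13H11FN3O6-

Heavy atoms from the SMILES: 13 C, 1 F, 3 N, 6 O.
Implicit hydrogens by atom environment:
  5 × O: no H
  4 × C (aromatic): no H
  4 × C: no H
  2 × C: 3 H each → 6
  2 × C: 1 H each → 2
  1 × C (aromatic): 1 H
  1 × F: no H
  1 × N: 2 H
  1 × N (aromatic): no H
  1 × N: no H
  1 × O (charge -1): no H
  Total hydrogens = 11.
Net charge -1.
Molecular formula: C13H11FN3O6-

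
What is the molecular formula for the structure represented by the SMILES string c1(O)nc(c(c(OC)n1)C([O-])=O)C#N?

C7H4N3O4-

Heavy atoms from the SMILES: 7 C, 3 N, 4 O.
Implicit hydrogens by atom environment:
  4 × C (aromatic): no H
  2 × C: no H
  2 × N (aromatic): no H
  2 × O: no H
  1 × C: 3 H
  1 × N: no H
  1 × O: 1 H
  1 × O (charge -1): no H
  Total hydrogens = 4.
Net charge -1.
Molecular formula: C7H4N3O4-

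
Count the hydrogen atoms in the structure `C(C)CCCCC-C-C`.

Hydrogens are implicit in SMILES; fill each atom to its normal valence:
  7 × C: 2 H each → 14
  2 × C: 3 H each → 6
  Total hydrogens = 20.

20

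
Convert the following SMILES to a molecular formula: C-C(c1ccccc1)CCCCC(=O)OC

Heavy atoms from the SMILES: 14 C, 2 O.
Implicit hydrogens by atom environment:
  5 × C (aromatic): 1 H each → 5
  4 × C: 2 H each → 8
  2 × C: 3 H each → 6
  2 × O: no H
  1 × C: 1 H
  1 × C (aromatic): no H
  1 × C: no H
  Total hydrogens = 20.
Molecular formula: C14H20O2

C14H20O2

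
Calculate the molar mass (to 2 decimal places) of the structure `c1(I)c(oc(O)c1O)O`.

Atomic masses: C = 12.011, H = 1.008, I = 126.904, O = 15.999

Molecular formula: C4H3IO4.
M = 4×12.011 + 3×1.008 + 1×126.904 + 4×15.999 = 241.97 g/mol.

241.97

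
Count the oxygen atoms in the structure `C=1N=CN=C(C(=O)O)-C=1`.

The symbol for oxygen appears 2 times in the SMILES.

2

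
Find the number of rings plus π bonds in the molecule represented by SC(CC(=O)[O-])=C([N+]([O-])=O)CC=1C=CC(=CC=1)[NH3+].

7

Molecular formula from the SMILES: C11H12N2O4S.
DoU = (2C + 2 + N − H − X)/2 = (2·11 + 2 + 2 − 12 − 0)/2 = 14/2 = 7.
(Structurally: 1 ring(s) + 6 π bond(s) = 7.)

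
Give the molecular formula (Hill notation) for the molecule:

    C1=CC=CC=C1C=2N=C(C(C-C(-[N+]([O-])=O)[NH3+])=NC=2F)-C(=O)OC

C14H14FN4O4+

Heavy atoms from the SMILES: 14 C, 1 F, 4 N, 4 O.
Implicit hydrogens by atom environment:
  5 × C (aromatic): 1 H each → 5
  5 × C (aromatic): no H
  3 × O: no H
  2 × N (aromatic): no H
  1 × C: 3 H
  1 × C: 2 H
  1 × C: 1 H
  1 × C: no H
  1 × F: no H
  1 × N (charge +1): 3 H
  1 × N (charge +1): no H
  1 × O (charge -1): no H
  Total hydrogens = 14.
Net charge +1.
Molecular formula: C14H14FN4O4+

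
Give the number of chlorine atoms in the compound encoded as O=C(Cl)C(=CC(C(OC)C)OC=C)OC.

The symbol for chlorine appears 1 time in the SMILES.

1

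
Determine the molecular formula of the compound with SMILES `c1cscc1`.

Heavy atoms from the SMILES: 4 C, 1 S.
Implicit hydrogens by atom environment:
  4 × C (aromatic): 1 H each → 4
  1 × S (aromatic): no H
  Total hydrogens = 4.
Molecular formula: C4H4S

C4H4S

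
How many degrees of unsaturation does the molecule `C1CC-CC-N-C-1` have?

1

Molecular formula from the SMILES: C6H13N.
DoU = (2C + 2 + N − H − X)/2 = (2·6 + 2 + 1 − 13 − 0)/2 = 2/2 = 1.
(Structurally: 1 ring(s) + 0 π bond(s) = 1.)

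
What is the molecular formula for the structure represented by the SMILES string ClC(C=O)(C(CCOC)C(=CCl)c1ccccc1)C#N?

C15H15Cl2NO2

Heavy atoms from the SMILES: 15 C, 2 Cl, 1 N, 2 O.
Implicit hydrogens by atom environment:
  5 × C (aromatic): 1 H each → 5
  3 × C: 1 H each → 3
  3 × C: no H
  2 × C: 2 H each → 4
  2 × Cl: no H
  2 × O: no H
  1 × C: 3 H
  1 × C (aromatic): no H
  1 × N: no H
  Total hydrogens = 15.
Molecular formula: C15H15Cl2NO2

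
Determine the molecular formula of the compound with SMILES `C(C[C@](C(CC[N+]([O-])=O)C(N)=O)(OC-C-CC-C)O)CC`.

C14H28N2O5

Heavy atoms from the SMILES: 14 C, 2 N, 5 O.
Implicit hydrogens by atom environment:
  9 × C: 2 H each → 18
  3 × O: no H
  2 × C: 3 H each → 6
  2 × C: no H
  1 × C: 1 H
  1 × N: 2 H
  1 × N (charge +1): no H
  1 × O: 1 H
  1 × O (charge -1): no H
  Total hydrogens = 28.
Molecular formula: C14H28N2O5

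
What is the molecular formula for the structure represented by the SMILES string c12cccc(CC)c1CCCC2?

Heavy atoms from the SMILES: 12 C.
Implicit hydrogens by atom environment:
  5 × C: 2 H each → 10
  3 × C (aromatic): 1 H each → 3
  3 × C (aromatic): no H
  1 × C: 3 H
  Total hydrogens = 16.
Molecular formula: C12H16

C12H16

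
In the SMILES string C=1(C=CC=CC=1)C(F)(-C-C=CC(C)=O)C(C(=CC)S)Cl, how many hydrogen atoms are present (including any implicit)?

18

Hydrogens are implicit in SMILES; fill each atom to its normal valence:
  5 × C (aromatic): 1 H each → 5
  4 × C: 1 H each → 4
  3 × C: no H
  2 × C: 3 H each → 6
  1 × C: 2 H
  1 × C (aromatic): no H
  1 × Cl: no H
  1 × F: no H
  1 × O: no H
  1 × S: 1 H
  Total hydrogens = 18.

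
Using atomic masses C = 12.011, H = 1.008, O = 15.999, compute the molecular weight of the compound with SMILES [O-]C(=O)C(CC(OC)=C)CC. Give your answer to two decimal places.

Molecular formula: C8H13O3-.
M = 8×12.011 + 13×1.008 + 3×15.999 = 157.19 g/mol.

157.19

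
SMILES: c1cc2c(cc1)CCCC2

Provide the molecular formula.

Heavy atoms from the SMILES: 10 C.
Implicit hydrogens by atom environment:
  4 × C: 2 H each → 8
  4 × C (aromatic): 1 H each → 4
  2 × C (aromatic): no H
  Total hydrogens = 12.
Molecular formula: C10H12

C10H12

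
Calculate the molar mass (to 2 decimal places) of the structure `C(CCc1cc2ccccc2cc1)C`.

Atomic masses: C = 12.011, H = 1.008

Molecular formula: C14H16.
M = 14×12.011 + 16×1.008 = 184.28 g/mol.

184.28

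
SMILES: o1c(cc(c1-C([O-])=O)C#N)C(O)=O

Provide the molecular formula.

C7H2NO5-

Heavy atoms from the SMILES: 7 C, 1 N, 5 O.
Implicit hydrogens by atom environment:
  3 × C (aromatic): no H
  3 × C: no H
  2 × O: no H
  1 × C (aromatic): 1 H
  1 × N: no H
  1 × O: 1 H
  1 × O (aromatic): no H
  1 × O (charge -1): no H
  Total hydrogens = 2.
Net charge -1.
Molecular formula: C7H2NO5-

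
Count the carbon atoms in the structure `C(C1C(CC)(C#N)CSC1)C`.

9

The symbol for carbon appears 9 times in the SMILES.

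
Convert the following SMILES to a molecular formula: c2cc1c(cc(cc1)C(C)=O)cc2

C12H10O

Heavy atoms from the SMILES: 12 C, 1 O.
Implicit hydrogens by atom environment:
  7 × C (aromatic): 1 H each → 7
  3 × C (aromatic): no H
  1 × C: 3 H
  1 × C: no H
  1 × O: no H
  Total hydrogens = 10.
Molecular formula: C12H10O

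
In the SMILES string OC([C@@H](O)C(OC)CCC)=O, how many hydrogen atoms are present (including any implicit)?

14

Hydrogens are implicit in SMILES; fill each atom to its normal valence:
  2 × C: 3 H each → 6
  2 × C: 2 H each → 4
  2 × C: 1 H each → 2
  2 × O: 1 H each → 2
  2 × O: no H
  1 × C: no H
  Total hydrogens = 14.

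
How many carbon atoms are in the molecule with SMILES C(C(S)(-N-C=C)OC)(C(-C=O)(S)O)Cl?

The symbol for carbon appears 7 times in the SMILES. (Cl is a single chlorine, not C + l.)

7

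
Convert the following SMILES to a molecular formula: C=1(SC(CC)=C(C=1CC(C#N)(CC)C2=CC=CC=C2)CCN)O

Heavy atoms from the SMILES: 19 C, 2 N, 1 O, 1 S.
Implicit hydrogens by atom environment:
  5 × C: 2 H each → 10
  5 × C (aromatic): 1 H each → 5
  5 × C (aromatic): no H
  2 × C: 3 H each → 6
  2 × C: no H
  1 × N: 2 H
  1 × N: no H
  1 × O: 1 H
  1 × S (aromatic): no H
  Total hydrogens = 24.
Molecular formula: C19H24N2OS

C19H24N2OS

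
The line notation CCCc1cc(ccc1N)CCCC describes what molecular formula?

C13H21N

Heavy atoms from the SMILES: 13 C, 1 N.
Implicit hydrogens by atom environment:
  5 × C: 2 H each → 10
  3 × C (aromatic): 1 H each → 3
  3 × C (aromatic): no H
  2 × C: 3 H each → 6
  1 × N: 2 H
  Total hydrogens = 21.
Molecular formula: C13H21N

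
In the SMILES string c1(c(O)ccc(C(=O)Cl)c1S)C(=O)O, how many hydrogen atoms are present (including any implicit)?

5

Hydrogens are implicit in SMILES; fill each atom to its normal valence:
  4 × C (aromatic): no H
  2 × C (aromatic): 1 H each → 2
  2 × C: no H
  2 × O: 1 H each → 2
  2 × O: no H
  1 × Cl: no H
  1 × S: 1 H
  Total hydrogens = 5.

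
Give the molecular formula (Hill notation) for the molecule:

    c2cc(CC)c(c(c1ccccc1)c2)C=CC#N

Heavy atoms from the SMILES: 17 C, 1 N.
Implicit hydrogens by atom environment:
  8 × C (aromatic): 1 H each → 8
  4 × C (aromatic): no H
  2 × C: 1 H each → 2
  1 × C: 3 H
  1 × C: 2 H
  1 × C: no H
  1 × N: no H
  Total hydrogens = 15.
Molecular formula: C17H15N

C17H15N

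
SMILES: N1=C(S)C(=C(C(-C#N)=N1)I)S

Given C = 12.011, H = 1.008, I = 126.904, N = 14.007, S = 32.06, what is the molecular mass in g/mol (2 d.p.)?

Molecular formula: C5H2IN3S2.
M = 5×12.011 + 2×1.008 + 1×126.904 + 3×14.007 + 2×32.06 = 295.12 g/mol.

295.12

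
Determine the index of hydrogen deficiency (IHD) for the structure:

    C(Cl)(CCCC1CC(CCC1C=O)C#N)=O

5

Molecular formula from the SMILES: C12H16ClNO2.
DoU = (2C + 2 + N − H − X)/2 = (2·12 + 2 + 1 − 16 − 1)/2 = 10/2 = 5.
(Structurally: 1 ring(s) + 4 π bond(s) = 5.)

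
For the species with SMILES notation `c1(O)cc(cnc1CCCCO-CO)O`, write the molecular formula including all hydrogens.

Heavy atoms from the SMILES: 10 C, 1 N, 4 O.
Implicit hydrogens by atom environment:
  5 × C: 2 H each → 10
  3 × C (aromatic): no H
  3 × O: 1 H each → 3
  2 × C (aromatic): 1 H each → 2
  1 × N (aromatic): no H
  1 × O: no H
  Total hydrogens = 15.
Molecular formula: C10H15NO4

C10H15NO4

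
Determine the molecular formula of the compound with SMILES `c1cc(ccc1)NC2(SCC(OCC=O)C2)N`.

C12H16N2O2S

Heavy atoms from the SMILES: 12 C, 2 N, 2 O, 1 S.
Implicit hydrogens by atom environment:
  5 × C (aromatic): 1 H each → 5
  3 × C: 2 H each → 6
  2 × C: 1 H each → 2
  2 × O: no H
  1 × C: no H
  1 × C (aromatic): no H
  1 × N: 2 H
  1 × N: 1 H
  1 × S: no H
  Total hydrogens = 16.
Molecular formula: C12H16N2O2S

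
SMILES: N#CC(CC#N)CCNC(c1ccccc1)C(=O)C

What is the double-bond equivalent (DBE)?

Molecular formula from the SMILES: C15H17N3O.
DoU = (2C + 2 + N − H − X)/2 = (2·15 + 2 + 3 − 17 − 0)/2 = 18/2 = 9.
(Structurally: 1 ring(s) + 8 π bond(s) = 9.)

9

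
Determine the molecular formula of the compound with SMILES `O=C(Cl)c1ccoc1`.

Heavy atoms from the SMILES: 5 C, 1 Cl, 2 O.
Implicit hydrogens by atom environment:
  3 × C (aromatic): 1 H each → 3
  1 × C (aromatic): no H
  1 × C: no H
  1 × Cl: no H
  1 × O (aromatic): no H
  1 × O: no H
  Total hydrogens = 3.
Molecular formula: C5H3ClO2

C5H3ClO2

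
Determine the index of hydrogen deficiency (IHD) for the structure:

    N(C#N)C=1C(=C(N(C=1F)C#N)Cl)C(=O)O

8

Molecular formula from the SMILES: C7H2ClFN4O2.
DoU = (2C + 2 + N − H − X)/2 = (2·7 + 2 + 4 − 2 − 2)/2 = 16/2 = 8.
(Structurally: 1 ring(s) + 7 π bond(s) = 8.)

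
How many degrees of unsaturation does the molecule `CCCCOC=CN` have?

Molecular formula from the SMILES: C6H13NO.
DoU = (2C + 2 + N − H − X)/2 = (2·6 + 2 + 1 − 13 − 0)/2 = 2/2 = 1.
(Structurally: 0 ring(s) + 1 π bond(s) = 1.)

1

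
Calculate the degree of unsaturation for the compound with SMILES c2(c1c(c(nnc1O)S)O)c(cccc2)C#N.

Molecular formula from the SMILES: C11H7N3O2S.
DoU = (2C + 2 + N − H − X)/2 = (2·11 + 2 + 3 − 7 − 0)/2 = 20/2 = 10.
(Structurally: 2 ring(s) + 8 π bond(s) = 10.)

10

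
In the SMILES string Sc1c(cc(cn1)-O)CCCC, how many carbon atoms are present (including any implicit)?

The symbol for carbon appears 9 times in the SMILES. Lowercase c denotes aromatic carbon and counts toward C.

9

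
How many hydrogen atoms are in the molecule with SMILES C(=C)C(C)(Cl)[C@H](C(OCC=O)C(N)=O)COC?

Hydrogens are implicit in SMILES; fill each atom to its normal valence:
  4 × C: 1 H each → 4
  4 × O: no H
  3 × C: 2 H each → 6
  2 × C: 3 H each → 6
  2 × C: no H
  1 × Cl: no H
  1 × N: 2 H
  Total hydrogens = 18.

18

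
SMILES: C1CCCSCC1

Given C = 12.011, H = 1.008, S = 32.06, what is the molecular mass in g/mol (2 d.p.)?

116.22

Molecular formula: C6H12S.
M = 6×12.011 + 12×1.008 + 1×32.06 = 116.22 g/mol.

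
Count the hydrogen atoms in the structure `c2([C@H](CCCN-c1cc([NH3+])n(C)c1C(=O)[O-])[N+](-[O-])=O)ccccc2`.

20

Hydrogens are implicit in SMILES; fill each atom to its normal valence:
  6 × C (aromatic): 1 H each → 6
  4 × C (aromatic): no H
  3 × C: 2 H each → 6
  2 × O: no H
  2 × O (charge -1): no H
  1 × C: 3 H
  1 × C: 1 H
  1 × C: no H
  1 × N (charge +1): 3 H
  1 × N: 1 H
  1 × N (aromatic): no H
  1 × N (charge +1): no H
  Total hydrogens = 20.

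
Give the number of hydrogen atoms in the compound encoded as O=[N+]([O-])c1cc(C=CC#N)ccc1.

6

Hydrogens are implicit in SMILES; fill each atom to its normal valence:
  4 × C (aromatic): 1 H each → 4
  2 × C: 1 H each → 2
  2 × C (aromatic): no H
  1 × C: no H
  1 × N: no H
  1 × N (charge +1): no H
  1 × O: no H
  1 × O (charge -1): no H
  Total hydrogens = 6.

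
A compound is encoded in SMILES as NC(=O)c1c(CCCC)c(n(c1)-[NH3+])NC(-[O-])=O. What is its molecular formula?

C10H16N4O3

Heavy atoms from the SMILES: 10 C, 4 N, 3 O.
Implicit hydrogens by atom environment:
  3 × C: 2 H each → 6
  3 × C (aromatic): no H
  2 × C: no H
  2 × O: no H
  1 × C: 3 H
  1 × C (aromatic): 1 H
  1 × N (charge +1): 3 H
  1 × N: 2 H
  1 × N: 1 H
  1 × N (aromatic): no H
  1 × O (charge -1): no H
  Total hydrogens = 16.
Molecular formula: C10H16N4O3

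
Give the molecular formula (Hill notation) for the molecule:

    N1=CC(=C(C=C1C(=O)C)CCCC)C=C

C13H17NO

Heavy atoms from the SMILES: 13 C, 1 N, 1 O.
Implicit hydrogens by atom environment:
  4 × C: 2 H each → 8
  3 × C (aromatic): no H
  2 × C: 3 H each → 6
  2 × C (aromatic): 1 H each → 2
  1 × C: 1 H
  1 × C: no H
  1 × N (aromatic): no H
  1 × O: no H
  Total hydrogens = 17.
Molecular formula: C13H17NO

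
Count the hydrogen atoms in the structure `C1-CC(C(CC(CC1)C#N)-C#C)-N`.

16

Hydrogens are implicit in SMILES; fill each atom to its normal valence:
  5 × C: 2 H each → 10
  4 × C: 1 H each → 4
  2 × C: no H
  1 × N: 2 H
  1 × N: no H
  Total hydrogens = 16.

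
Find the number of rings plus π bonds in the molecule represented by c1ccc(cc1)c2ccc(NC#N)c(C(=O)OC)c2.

Molecular formula from the SMILES: C15H12N2O2.
DoU = (2C + 2 + N − H − X)/2 = (2·15 + 2 + 2 − 12 − 0)/2 = 22/2 = 11.
(Structurally: 2 ring(s) + 9 π bond(s) = 11.)

11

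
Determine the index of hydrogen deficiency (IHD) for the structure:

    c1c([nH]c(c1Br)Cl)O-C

3

Molecular formula from the SMILES: C5H5BrClNO.
DoU = (2C + 2 + N − H − X)/2 = (2·5 + 2 + 1 − 5 − 2)/2 = 6/2 = 3.
(Structurally: 1 ring(s) + 2 π bond(s) = 3.)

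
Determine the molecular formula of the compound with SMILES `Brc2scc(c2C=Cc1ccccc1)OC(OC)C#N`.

Heavy atoms from the SMILES: 1 Br, 15 C, 1 N, 2 O, 1 S.
Implicit hydrogens by atom environment:
  6 × C (aromatic): 1 H each → 6
  4 × C (aromatic): no H
  3 × C: 1 H each → 3
  2 × O: no H
  1 × Br: no H
  1 × C: 3 H
  1 × C: no H
  1 × N: no H
  1 × S (aromatic): no H
  Total hydrogens = 12.
Molecular formula: C15H12BrNO2S

C15H12BrNO2S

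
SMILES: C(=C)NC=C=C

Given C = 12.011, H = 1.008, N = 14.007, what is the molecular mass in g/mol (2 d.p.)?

81.12

Molecular formula: C5H7N.
M = 5×12.011 + 7×1.008 + 1×14.007 = 81.12 g/mol.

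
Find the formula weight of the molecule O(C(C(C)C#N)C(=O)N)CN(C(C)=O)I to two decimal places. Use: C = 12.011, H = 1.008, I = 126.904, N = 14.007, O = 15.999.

Molecular formula: C8H12IN3O3.
M = 8×12.011 + 12×1.008 + 1×126.904 + 3×14.007 + 3×15.999 = 325.11 g/mol.

325.11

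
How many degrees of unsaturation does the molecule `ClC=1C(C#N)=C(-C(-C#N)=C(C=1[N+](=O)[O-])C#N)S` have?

11

Molecular formula from the SMILES: C9HClN4O2S.
DoU = (2C + 2 + N − H − X)/2 = (2·9 + 2 + 4 − 1 − 1)/2 = 22/2 = 11.
(Structurally: 1 ring(s) + 10 π bond(s) = 11.)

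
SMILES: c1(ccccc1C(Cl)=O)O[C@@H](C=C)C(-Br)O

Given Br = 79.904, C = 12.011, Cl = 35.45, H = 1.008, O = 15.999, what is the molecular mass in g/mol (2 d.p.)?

305.55

Molecular formula: C11H10BrClO3.
M = 1×79.904 + 11×12.011 + 1×35.45 + 10×1.008 + 3×15.999 = 305.55 g/mol.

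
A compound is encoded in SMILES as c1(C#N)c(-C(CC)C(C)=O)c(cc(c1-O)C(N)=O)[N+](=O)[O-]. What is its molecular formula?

C13H13N3O5

Heavy atoms from the SMILES: 13 C, 3 N, 5 O.
Implicit hydrogens by atom environment:
  5 × C (aromatic): no H
  3 × C: no H
  3 × O: no H
  2 × C: 3 H each → 6
  1 × C: 2 H
  1 × C (aromatic): 1 H
  1 × C: 1 H
  1 × N: 2 H
  1 × N (charge +1): no H
  1 × N: no H
  1 × O: 1 H
  1 × O (charge -1): no H
  Total hydrogens = 13.
Molecular formula: C13H13N3O5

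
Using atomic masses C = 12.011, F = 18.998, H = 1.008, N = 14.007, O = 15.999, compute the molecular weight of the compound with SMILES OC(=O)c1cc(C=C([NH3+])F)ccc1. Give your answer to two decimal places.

Molecular formula: C9H9FNO2+.
M = 9×12.011 + 1×18.998 + 9×1.008 + 1×14.007 + 2×15.999 = 182.17 g/mol.

182.17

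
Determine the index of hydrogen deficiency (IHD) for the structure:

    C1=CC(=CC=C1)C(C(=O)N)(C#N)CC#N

Molecular formula from the SMILES: C11H9N3O.
DoU = (2C + 2 + N − H − X)/2 = (2·11 + 2 + 3 − 9 − 0)/2 = 18/2 = 9.
(Structurally: 1 ring(s) + 8 π bond(s) = 9.)

9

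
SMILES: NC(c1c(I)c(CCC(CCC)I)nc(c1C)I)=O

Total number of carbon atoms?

13

The symbol for carbon appears 13 times in the SMILES. Lowercase c denotes aromatic carbon and counts toward C.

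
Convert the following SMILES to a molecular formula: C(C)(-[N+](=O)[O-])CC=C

C5H9NO2

Heavy atoms from the SMILES: 5 C, 1 N, 2 O.
Implicit hydrogens by atom environment:
  2 × C: 2 H each → 4
  2 × C: 1 H each → 2
  1 × C: 3 H
  1 × N (charge +1): no H
  1 × O: no H
  1 × O (charge -1): no H
  Total hydrogens = 9.
Molecular formula: C5H9NO2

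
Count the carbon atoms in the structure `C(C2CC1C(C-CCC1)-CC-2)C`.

12

The symbol for carbon appears 12 times in the SMILES.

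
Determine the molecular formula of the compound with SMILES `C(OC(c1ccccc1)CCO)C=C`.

Heavy atoms from the SMILES: 12 C, 2 O.
Implicit hydrogens by atom environment:
  5 × C (aromatic): 1 H each → 5
  4 × C: 2 H each → 8
  2 × C: 1 H each → 2
  1 × C (aromatic): no H
  1 × O: 1 H
  1 × O: no H
  Total hydrogens = 16.
Molecular formula: C12H16O2

C12H16O2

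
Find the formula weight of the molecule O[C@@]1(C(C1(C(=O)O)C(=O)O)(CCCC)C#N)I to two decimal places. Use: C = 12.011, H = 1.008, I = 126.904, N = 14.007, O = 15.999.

Molecular formula: C10H12INO5.
M = 10×12.011 + 12×1.008 + 1×126.904 + 1×14.007 + 5×15.999 = 353.11 g/mol.

353.11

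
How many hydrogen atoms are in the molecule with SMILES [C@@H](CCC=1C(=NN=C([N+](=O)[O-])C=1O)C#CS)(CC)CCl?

14

Hydrogens are implicit in SMILES; fill each atom to its normal valence:
  4 × C: 2 H each → 8
  4 × C (aromatic): no H
  2 × C: no H
  2 × N (aromatic): no H
  1 × C: 3 H
  1 × C: 1 H
  1 × Cl: no H
  1 × N (charge +1): no H
  1 × O: 1 H
  1 × O: no H
  1 × O (charge -1): no H
  1 × S: 1 H
  Total hydrogens = 14.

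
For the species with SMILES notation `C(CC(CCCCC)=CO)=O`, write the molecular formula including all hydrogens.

C9H16O2

Heavy atoms from the SMILES: 9 C, 2 O.
Implicit hydrogens by atom environment:
  5 × C: 2 H each → 10
  2 × C: 1 H each → 2
  1 × C: 3 H
  1 × C: no H
  1 × O: 1 H
  1 × O: no H
  Total hydrogens = 16.
Molecular formula: C9H16O2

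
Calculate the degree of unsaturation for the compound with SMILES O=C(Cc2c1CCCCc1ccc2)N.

6

Molecular formula from the SMILES: C12H15NO.
DoU = (2C + 2 + N − H − X)/2 = (2·12 + 2 + 1 − 15 − 0)/2 = 12/2 = 6.
(Structurally: 2 ring(s) + 4 π bond(s) = 6.)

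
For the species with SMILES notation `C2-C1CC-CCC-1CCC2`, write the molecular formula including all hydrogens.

Heavy atoms from the SMILES: 10 C.
Implicit hydrogens by atom environment:
  8 × C: 2 H each → 16
  2 × C: 1 H each → 2
  Total hydrogens = 18.
Molecular formula: C10H18

C10H18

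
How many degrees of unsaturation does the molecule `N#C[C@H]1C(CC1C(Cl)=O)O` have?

Molecular formula from the SMILES: C6H6ClNO2.
DoU = (2C + 2 + N − H − X)/2 = (2·6 + 2 + 1 − 6 − 1)/2 = 8/2 = 4.
(Structurally: 1 ring(s) + 3 π bond(s) = 4.)

4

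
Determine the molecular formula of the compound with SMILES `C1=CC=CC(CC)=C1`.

Heavy atoms from the SMILES: 8 C.
Implicit hydrogens by atom environment:
  5 × C (aromatic): 1 H each → 5
  1 × C: 3 H
  1 × C: 2 H
  1 × C (aromatic): no H
  Total hydrogens = 10.
Molecular formula: C8H10

C8H10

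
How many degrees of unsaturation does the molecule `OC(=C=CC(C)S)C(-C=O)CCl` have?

Molecular formula from the SMILES: C8H11ClO2S.
DoU = (2C + 2 + N − H − X)/2 = (2·8 + 2 + 0 − 11 − 1)/2 = 6/2 = 3.
(Structurally: 0 ring(s) + 3 π bond(s) = 3.)

3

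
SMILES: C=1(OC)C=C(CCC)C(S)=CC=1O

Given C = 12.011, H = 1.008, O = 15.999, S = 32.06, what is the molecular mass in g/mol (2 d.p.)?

198.28

Molecular formula: C10H14O2S.
M = 10×12.011 + 14×1.008 + 2×15.999 + 1×32.06 = 198.28 g/mol.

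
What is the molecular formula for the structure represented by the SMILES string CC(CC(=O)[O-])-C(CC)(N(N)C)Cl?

Heavy atoms from the SMILES: 8 C, 1 Cl, 2 N, 2 O.
Implicit hydrogens by atom environment:
  3 × C: 3 H each → 9
  2 × C: 2 H each → 4
  2 × C: no H
  1 × C: 1 H
  1 × Cl: no H
  1 × N: 2 H
  1 × N: no H
  1 × O: no H
  1 × O (charge -1): no H
  Total hydrogens = 16.
Net charge -1.
Molecular formula: C8H16ClN2O2-

C8H16ClN2O2-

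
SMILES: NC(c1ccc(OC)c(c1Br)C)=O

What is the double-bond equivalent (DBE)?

Molecular formula from the SMILES: C9H10BrNO2.
DoU = (2C + 2 + N − H − X)/2 = (2·9 + 2 + 1 − 10 − 1)/2 = 10/2 = 5.
(Structurally: 1 ring(s) + 4 π bond(s) = 5.)

5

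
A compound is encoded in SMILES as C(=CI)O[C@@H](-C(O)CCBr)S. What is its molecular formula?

Heavy atoms from the SMILES: 1 Br, 6 C, 1 I, 2 O, 1 S.
Implicit hydrogens by atom environment:
  4 × C: 1 H each → 4
  2 × C: 2 H each → 4
  1 × Br: no H
  1 × I: no H
  1 × O: 1 H
  1 × O: no H
  1 × S: 1 H
  Total hydrogens = 10.
Molecular formula: C6H10BrIO2S

C6H10BrIO2S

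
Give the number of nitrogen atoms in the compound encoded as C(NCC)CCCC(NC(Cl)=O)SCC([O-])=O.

2

The symbol for nitrogen appears 2 times in the SMILES.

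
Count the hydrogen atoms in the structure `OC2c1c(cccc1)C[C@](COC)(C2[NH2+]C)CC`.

Hydrogens are implicit in SMILES; fill each atom to its normal valence:
  4 × C (aromatic): 1 H each → 4
  3 × C: 3 H each → 9
  3 × C: 2 H each → 6
  2 × C: 1 H each → 2
  2 × C (aromatic): no H
  1 × C: no H
  1 × N (charge +1): 2 H
  1 × O: 1 H
  1 × O: no H
  Total hydrogens = 24.

24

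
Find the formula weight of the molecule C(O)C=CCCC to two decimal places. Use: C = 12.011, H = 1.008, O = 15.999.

Molecular formula: C6H12O.
M = 6×12.011 + 12×1.008 + 1×15.999 = 100.16 g/mol.

100.16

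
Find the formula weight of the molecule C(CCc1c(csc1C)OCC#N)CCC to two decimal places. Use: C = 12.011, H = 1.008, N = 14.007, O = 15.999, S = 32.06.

Molecular formula: C13H19NOS.
M = 13×12.011 + 19×1.008 + 1×14.007 + 1×15.999 + 1×32.06 = 237.36 g/mol.

237.36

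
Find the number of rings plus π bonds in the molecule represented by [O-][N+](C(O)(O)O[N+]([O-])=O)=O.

2

Molecular formula from the SMILES: CH2N2O7.
DoU = (2C + 2 + N − H − X)/2 = (2·1 + 2 + 2 − 2 − 0)/2 = 4/2 = 2.
(Structurally: 0 ring(s) + 2 π bond(s) = 2.)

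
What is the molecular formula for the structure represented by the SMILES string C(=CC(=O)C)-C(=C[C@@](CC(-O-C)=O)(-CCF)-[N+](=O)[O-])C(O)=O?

Heavy atoms from the SMILES: 13 C, 1 F, 1 N, 7 O.
Implicit hydrogens by atom environment:
  5 × C: no H
  5 × O: no H
  3 × C: 2 H each → 6
  3 × C: 1 H each → 3
  2 × C: 3 H each → 6
  1 × F: no H
  1 × N (charge +1): no H
  1 × O: 1 H
  1 × O (charge -1): no H
  Total hydrogens = 16.
Molecular formula: C13H16FNO7

C13H16FNO7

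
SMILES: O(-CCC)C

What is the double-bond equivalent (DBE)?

Molecular formula from the SMILES: C4H10O.
DoU = (2C + 2 + N − H − X)/2 = (2·4 + 2 + 0 − 10 − 0)/2 = 0/2 = 0.
(Structurally: 0 ring(s) + 0 π bond(s) = 0.)

0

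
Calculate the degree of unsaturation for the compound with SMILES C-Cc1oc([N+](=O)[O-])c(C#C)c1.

Molecular formula from the SMILES: C8H7NO3.
DoU = (2C + 2 + N − H − X)/2 = (2·8 + 2 + 1 − 7 − 0)/2 = 12/2 = 6.
(Structurally: 1 ring(s) + 5 π bond(s) = 6.)

6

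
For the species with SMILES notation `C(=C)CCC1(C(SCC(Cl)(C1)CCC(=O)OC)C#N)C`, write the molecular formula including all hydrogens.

Heavy atoms from the SMILES: 15 C, 1 Cl, 1 N, 2 O, 1 S.
Implicit hydrogens by atom environment:
  7 × C: 2 H each → 14
  4 × C: no H
  2 × C: 3 H each → 6
  2 × C: 1 H each → 2
  2 × O: no H
  1 × Cl: no H
  1 × N: no H
  1 × S: no H
  Total hydrogens = 22.
Molecular formula: C15H22ClNO2S

C15H22ClNO2S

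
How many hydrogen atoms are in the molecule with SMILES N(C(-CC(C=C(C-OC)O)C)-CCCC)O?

25

Hydrogens are implicit in SMILES; fill each atom to its normal valence:
  5 × C: 2 H each → 10
  3 × C: 3 H each → 9
  3 × C: 1 H each → 3
  2 × O: 1 H each → 2
  1 × C: no H
  1 × N: 1 H
  1 × O: no H
  Total hydrogens = 25.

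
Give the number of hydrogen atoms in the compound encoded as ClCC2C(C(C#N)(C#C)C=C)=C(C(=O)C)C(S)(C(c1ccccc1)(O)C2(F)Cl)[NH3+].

Hydrogens are implicit in SMILES; fill each atom to its normal valence:
  9 × C: no H
  5 × C (aromatic): 1 H each → 5
  3 × C: 1 H each → 3
  2 × C: 2 H each → 4
  2 × Cl: no H
  1 × C: 3 H
  1 × C (aromatic): no H
  1 × F: no H
  1 × N (charge +1): 3 H
  1 × N: no H
  1 × O: 1 H
  1 × O: no H
  1 × S: 1 H
  Total hydrogens = 20.

20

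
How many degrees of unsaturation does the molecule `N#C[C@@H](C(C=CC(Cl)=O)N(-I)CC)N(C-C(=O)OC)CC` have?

5

Molecular formula from the SMILES: C13H19ClIN3O3.
DoU = (2C + 2 + N − H − X)/2 = (2·13 + 2 + 3 − 19 − 2)/2 = 10/2 = 5.
(Structurally: 0 ring(s) + 5 π bond(s) = 5.)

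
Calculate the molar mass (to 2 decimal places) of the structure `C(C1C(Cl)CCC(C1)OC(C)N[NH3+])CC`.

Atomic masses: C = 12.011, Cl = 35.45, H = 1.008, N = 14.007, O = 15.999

Molecular formula: C11H24ClN2O+.
M = 11×12.011 + 1×35.45 + 24×1.008 + 2×14.007 + 1×15.999 = 235.78 g/mol.

235.78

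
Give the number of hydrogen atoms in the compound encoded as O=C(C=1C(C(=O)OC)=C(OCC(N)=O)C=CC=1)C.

13

Hydrogens are implicit in SMILES; fill each atom to its normal valence:
  5 × O: no H
  3 × C (aromatic): 1 H each → 3
  3 × C (aromatic): no H
  3 × C: no H
  2 × C: 3 H each → 6
  1 × C: 2 H
  1 × N: 2 H
  Total hydrogens = 13.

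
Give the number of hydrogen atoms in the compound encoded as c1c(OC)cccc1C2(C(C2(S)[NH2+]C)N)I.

16

Hydrogens are implicit in SMILES; fill each atom to its normal valence:
  4 × C (aromatic): 1 H each → 4
  2 × C: 3 H each → 6
  2 × C: no H
  2 × C (aromatic): no H
  1 × C: 1 H
  1 × I: no H
  1 × N: 2 H
  1 × N (charge +1): 2 H
  1 × O: no H
  1 × S: 1 H
  Total hydrogens = 16.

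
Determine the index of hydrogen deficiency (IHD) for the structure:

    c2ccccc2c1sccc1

Molecular formula from the SMILES: C10H8S.
DoU = (2C + 2 + N − H − X)/2 = (2·10 + 2 + 0 − 8 − 0)/2 = 14/2 = 7.
(Structurally: 2 ring(s) + 5 π bond(s) = 7.)

7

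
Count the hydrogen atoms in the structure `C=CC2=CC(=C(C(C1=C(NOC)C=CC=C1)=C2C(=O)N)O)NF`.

16

Hydrogens are implicit in SMILES; fill each atom to its normal valence:
  7 × C (aromatic): no H
  5 × C (aromatic): 1 H each → 5
  2 × N: 1 H each → 2
  2 × O: no H
  1 × C: 3 H
  1 × C: 2 H
  1 × C: 1 H
  1 × C: no H
  1 × F: no H
  1 × N: 2 H
  1 × O: 1 H
  Total hydrogens = 16.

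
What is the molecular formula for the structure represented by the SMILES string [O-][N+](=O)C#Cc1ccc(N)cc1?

Heavy atoms from the SMILES: 8 C, 2 N, 2 O.
Implicit hydrogens by atom environment:
  4 × C (aromatic): 1 H each → 4
  2 × C (aromatic): no H
  2 × C: no H
  1 × N: 2 H
  1 × N (charge +1): no H
  1 × O: no H
  1 × O (charge -1): no H
  Total hydrogens = 6.
Molecular formula: C8H6N2O2

C8H6N2O2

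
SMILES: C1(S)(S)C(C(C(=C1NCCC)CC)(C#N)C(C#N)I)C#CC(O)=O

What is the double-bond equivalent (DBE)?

9

Molecular formula from the SMILES: C16H18IN3O2S2.
DoU = (2C + 2 + N − H − X)/2 = (2·16 + 2 + 3 − 18 − 1)/2 = 18/2 = 9.
(Structurally: 1 ring(s) + 8 π bond(s) = 9.)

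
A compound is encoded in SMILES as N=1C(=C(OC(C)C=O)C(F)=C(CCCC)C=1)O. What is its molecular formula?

C12H16FNO3

Heavy atoms from the SMILES: 12 C, 1 F, 1 N, 3 O.
Implicit hydrogens by atom environment:
  4 × C (aromatic): no H
  3 × C: 2 H each → 6
  2 × C: 3 H each → 6
  2 × C: 1 H each → 2
  2 × O: no H
  1 × C (aromatic): 1 H
  1 × F: no H
  1 × N (aromatic): no H
  1 × O: 1 H
  Total hydrogens = 16.
Molecular formula: C12H16FNO3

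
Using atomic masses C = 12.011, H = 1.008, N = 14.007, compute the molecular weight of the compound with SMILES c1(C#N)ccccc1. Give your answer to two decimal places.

103.12

Molecular formula: C7H5N.
M = 7×12.011 + 5×1.008 + 1×14.007 = 103.12 g/mol.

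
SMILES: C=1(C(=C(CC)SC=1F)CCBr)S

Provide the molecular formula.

C8H10BrFS2

Heavy atoms from the SMILES: 1 Br, 8 C, 1 F, 2 S.
Implicit hydrogens by atom environment:
  4 × C (aromatic): no H
  3 × C: 2 H each → 6
  1 × Br: no H
  1 × C: 3 H
  1 × F: no H
  1 × S: 1 H
  1 × S (aromatic): no H
  Total hydrogens = 10.
Molecular formula: C8H10BrFS2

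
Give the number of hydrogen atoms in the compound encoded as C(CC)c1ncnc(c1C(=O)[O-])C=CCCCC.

Hydrogens are implicit in SMILES; fill each atom to its normal valence:
  5 × C: 2 H each → 10
  3 × C (aromatic): no H
  2 × C: 3 H each → 6
  2 × C: 1 H each → 2
  2 × N (aromatic): no H
  1 × C (aromatic): 1 H
  1 × C: no H
  1 × O: no H
  1 × O (charge -1): no H
  Total hydrogens = 19.

19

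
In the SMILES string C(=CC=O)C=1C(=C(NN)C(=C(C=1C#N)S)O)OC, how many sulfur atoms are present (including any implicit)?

1

The symbol for sulfur appears 1 time in the SMILES.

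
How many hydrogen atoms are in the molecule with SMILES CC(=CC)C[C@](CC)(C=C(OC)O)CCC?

26

Hydrogens are implicit in SMILES; fill each atom to its normal valence:
  5 × C: 3 H each → 15
  4 × C: 2 H each → 8
  3 × C: no H
  2 × C: 1 H each → 2
  1 × O: 1 H
  1 × O: no H
  Total hydrogens = 26.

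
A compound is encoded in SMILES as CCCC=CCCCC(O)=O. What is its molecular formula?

Heavy atoms from the SMILES: 9 C, 2 O.
Implicit hydrogens by atom environment:
  5 × C: 2 H each → 10
  2 × C: 1 H each → 2
  1 × C: 3 H
  1 × C: no H
  1 × O: 1 H
  1 × O: no H
  Total hydrogens = 16.
Molecular formula: C9H16O2

C9H16O2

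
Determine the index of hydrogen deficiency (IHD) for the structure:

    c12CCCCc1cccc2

Molecular formula from the SMILES: C10H12.
DoU = (2C + 2 + N − H − X)/2 = (2·10 + 2 + 0 − 12 − 0)/2 = 10/2 = 5.
(Structurally: 2 ring(s) + 3 π bond(s) = 5.)

5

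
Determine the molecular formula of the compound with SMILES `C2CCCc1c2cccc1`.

Heavy atoms from the SMILES: 10 C.
Implicit hydrogens by atom environment:
  4 × C: 2 H each → 8
  4 × C (aromatic): 1 H each → 4
  2 × C (aromatic): no H
  Total hydrogens = 12.
Molecular formula: C10H12

C10H12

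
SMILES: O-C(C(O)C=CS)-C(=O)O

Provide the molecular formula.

Heavy atoms from the SMILES: 5 C, 4 O, 1 S.
Implicit hydrogens by atom environment:
  4 × C: 1 H each → 4
  3 × O: 1 H each → 3
  1 × C: no H
  1 × O: no H
  1 × S: 1 H
  Total hydrogens = 8.
Molecular formula: C5H8O4S

C5H8O4S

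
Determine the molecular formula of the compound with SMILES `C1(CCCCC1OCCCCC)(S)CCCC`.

C15H30OS

Heavy atoms from the SMILES: 15 C, 1 O, 1 S.
Implicit hydrogens by atom environment:
  11 × C: 2 H each → 22
  2 × C: 3 H each → 6
  1 × C: 1 H
  1 × C: no H
  1 × O: no H
  1 × S: 1 H
  Total hydrogens = 30.
Molecular formula: C15H30OS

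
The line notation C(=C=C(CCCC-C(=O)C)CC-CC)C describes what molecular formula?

Heavy atoms from the SMILES: 14 C, 1 O.
Implicit hydrogens by atom environment:
  7 × C: 2 H each → 14
  3 × C: 3 H each → 9
  3 × C: no H
  1 × C: 1 H
  1 × O: no H
  Total hydrogens = 24.
Molecular formula: C14H24O

C14H24O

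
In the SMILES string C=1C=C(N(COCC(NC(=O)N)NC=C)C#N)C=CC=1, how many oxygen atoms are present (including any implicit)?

The symbol for oxygen appears 2 times in the SMILES.

2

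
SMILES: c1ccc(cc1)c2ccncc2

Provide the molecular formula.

C11H9N

Heavy atoms from the SMILES: 11 C, 1 N.
Implicit hydrogens by atom environment:
  9 × C (aromatic): 1 H each → 9
  2 × C (aromatic): no H
  1 × N (aromatic): no H
  Total hydrogens = 9.
Molecular formula: C11H9N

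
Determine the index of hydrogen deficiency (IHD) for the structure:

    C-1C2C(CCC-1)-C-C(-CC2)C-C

2

Molecular formula from the SMILES: C12H22.
DoU = (2C + 2 + N − H − X)/2 = (2·12 + 2 + 0 − 22 − 0)/2 = 4/2 = 2.
(Structurally: 2 ring(s) + 0 π bond(s) = 2.)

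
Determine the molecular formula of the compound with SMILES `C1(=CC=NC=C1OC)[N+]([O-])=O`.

Heavy atoms from the SMILES: 6 C, 2 N, 3 O.
Implicit hydrogens by atom environment:
  3 × C (aromatic): 1 H each → 3
  2 × C (aromatic): no H
  2 × O: no H
  1 × C: 3 H
  1 × N (aromatic): no H
  1 × N (charge +1): no H
  1 × O (charge -1): no H
  Total hydrogens = 6.
Molecular formula: C6H6N2O3

C6H6N2O3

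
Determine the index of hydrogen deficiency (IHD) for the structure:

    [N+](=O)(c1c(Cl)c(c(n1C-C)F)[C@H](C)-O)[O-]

Molecular formula from the SMILES: C8H10ClFN2O3.
DoU = (2C + 2 + N − H − X)/2 = (2·8 + 2 + 2 − 10 − 2)/2 = 8/2 = 4.
(Structurally: 1 ring(s) + 3 π bond(s) = 4.)

4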